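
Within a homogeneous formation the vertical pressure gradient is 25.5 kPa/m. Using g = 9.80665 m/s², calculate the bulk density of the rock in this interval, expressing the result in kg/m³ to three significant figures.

ρ = (dP/dz)/g = 25.5 kPa/m / 9.80665 m/s² = 25500 Pa/m / 9.80665 m/s² = 2600.3 kg/m³

2600 kg/m³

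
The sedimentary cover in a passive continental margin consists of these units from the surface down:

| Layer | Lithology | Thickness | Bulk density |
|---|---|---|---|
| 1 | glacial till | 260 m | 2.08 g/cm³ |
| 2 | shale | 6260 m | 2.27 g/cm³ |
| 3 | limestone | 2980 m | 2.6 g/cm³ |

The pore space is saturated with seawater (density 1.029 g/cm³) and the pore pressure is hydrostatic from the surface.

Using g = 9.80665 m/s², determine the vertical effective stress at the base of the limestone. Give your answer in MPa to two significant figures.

Overburden (lithostatic) stress σ_v:
glacial till: 2080 kg/m³ × 9.80665 m/s² × 260 m = 5.303×10^6 Pa = 5.303 MPa
shale: 2270 kg/m³ × 9.80665 m/s² × 6260 m = 1.394×10^8 Pa = 139.4 MPa
limestone: 2600 kg/m³ × 9.80665 m/s² × 2980 m = 7.598×10^7 Pa = 75.98 MPa
Total = 5.303 + 139.4 + 75.98 = 220.64 MPa
Pore pressure P_p = 1029 kg/m³ × 9.80665 m/s² × 9500 m = 9.586×10^7 Pa = 95.86 MPa
Effective stress σ' = σ_v − P_p = 220.6 − 95.86 = 124.77 MPa

120 MPa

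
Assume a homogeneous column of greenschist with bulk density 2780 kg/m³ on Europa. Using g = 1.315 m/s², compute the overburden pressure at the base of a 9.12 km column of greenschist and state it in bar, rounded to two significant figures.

330 bar

greenschist: 2780 kg/m³ × 1.315 m/s² × 9120 m = 3.334×10^7 Pa = 333.4 bar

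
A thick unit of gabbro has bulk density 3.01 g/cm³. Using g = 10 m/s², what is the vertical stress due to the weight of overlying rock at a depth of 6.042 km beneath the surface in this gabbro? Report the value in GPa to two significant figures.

gabbro: 3010 kg/m³ × 10 m/s² × 6042 m = 1.819×10^8 Pa = 0.1819 GPa

0.18 GPa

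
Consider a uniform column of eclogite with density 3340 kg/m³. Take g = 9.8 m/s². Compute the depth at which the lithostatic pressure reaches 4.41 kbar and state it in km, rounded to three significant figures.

h = P/(ρg) = 4.41 kbar / (3340 kg/m³ × 9.8 m/s²) = 4.410×10^8 Pa / 32732 Pa/m = 13473 m
= 13.473 km

13.5 km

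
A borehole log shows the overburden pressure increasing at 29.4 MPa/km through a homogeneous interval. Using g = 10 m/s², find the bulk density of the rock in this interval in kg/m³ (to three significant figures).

2940 kg/m³

ρ = (dP/dz)/g = 29.4 MPa/km / 10 m/s² = 29400 Pa/m / 10 m/s² = 2940.0 kg/m³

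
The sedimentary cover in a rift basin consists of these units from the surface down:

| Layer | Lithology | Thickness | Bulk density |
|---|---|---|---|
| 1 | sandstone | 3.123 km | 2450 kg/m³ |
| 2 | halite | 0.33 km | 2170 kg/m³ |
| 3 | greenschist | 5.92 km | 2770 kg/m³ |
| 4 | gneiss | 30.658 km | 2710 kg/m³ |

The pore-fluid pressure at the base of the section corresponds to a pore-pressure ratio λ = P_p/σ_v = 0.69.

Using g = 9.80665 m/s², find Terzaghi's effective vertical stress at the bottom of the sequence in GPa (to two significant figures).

0.33 GPa

Overburden (lithostatic) stress σ_v:
sandstone: 2450 kg/m³ × 9.80665 m/s² × 3123 m = 7.503×10^7 Pa = 75.03 MPa
halite: 2170 kg/m³ × 9.80665 m/s² × 330 m = 7.023×10^6 Pa = 7.023 MPa
greenschist: 2770 kg/m³ × 9.80665 m/s² × 5920 m = 1.608×10^8 Pa = 160.8 MPa
gneiss: 2710 kg/m³ × 9.80665 m/s² × 30658 m = 8.148×10^8 Pa = 814.8 MPa
Total = 75.03 + 7.023 + 160.8 + 814.8 = 1057.6 MPa
Pore pressure P_p = λ·σ_v = 0.69 × 1058 MPa = 729.8 MPa
Effective stress σ' = σ_v − P_p = 1058 − 729.8 = 327.87 MPa = 0.32787 GPa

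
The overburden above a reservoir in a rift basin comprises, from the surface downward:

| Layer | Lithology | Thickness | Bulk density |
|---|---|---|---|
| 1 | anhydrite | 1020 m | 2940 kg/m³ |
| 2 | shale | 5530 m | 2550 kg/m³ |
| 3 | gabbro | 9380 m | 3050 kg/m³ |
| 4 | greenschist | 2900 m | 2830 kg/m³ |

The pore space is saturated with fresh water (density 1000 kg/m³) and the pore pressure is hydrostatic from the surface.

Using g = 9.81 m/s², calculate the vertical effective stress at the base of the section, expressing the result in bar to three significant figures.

Overburden (lithostatic) stress σ_v:
anhydrite: 2940 kg/m³ × 9.81 m/s² × 1020 m = 2.942×10^7 Pa = 29.42 MPa
shale: 2550 kg/m³ × 9.81 m/s² × 5530 m = 1.383×10^8 Pa = 138.3 MPa
gabbro: 3050 kg/m³ × 9.81 m/s² × 9380 m = 2.807×10^8 Pa = 280.7 MPa
greenschist: 2830 kg/m³ × 9.81 m/s² × 2900 m = 8.051×10^7 Pa = 80.51 MPa
Total = 29.42 + 138.3 + 280.7 + 80.51 = 528.92 MPa
Pore pressure P_p = 1000 kg/m³ × 9.81 m/s² × 18830 m = 1.847×10^8 Pa = 184.7 MPa
Effective stress σ' = σ_v − P_p = 528.9 − 184.7 = 344.20 MPa = 3442.0 bar

3440 bar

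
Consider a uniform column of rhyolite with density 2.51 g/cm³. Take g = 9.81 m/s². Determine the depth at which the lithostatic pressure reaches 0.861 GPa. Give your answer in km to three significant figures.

35.0 km

h = P/(ρg) = 0.861 GPa / (2510 kg/m³ × 9.81 m/s²) = 8.610×10^8 Pa / 24623 Pa/m = 34967 m
= 34.967 km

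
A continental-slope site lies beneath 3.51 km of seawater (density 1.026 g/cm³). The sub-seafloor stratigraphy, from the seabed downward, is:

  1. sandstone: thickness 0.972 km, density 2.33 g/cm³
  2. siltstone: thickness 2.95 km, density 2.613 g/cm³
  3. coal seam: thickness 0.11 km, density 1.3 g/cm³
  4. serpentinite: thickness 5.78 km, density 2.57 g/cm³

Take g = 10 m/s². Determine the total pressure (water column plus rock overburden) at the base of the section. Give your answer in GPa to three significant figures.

0.286 GPa

seawater: 1026 kg/m³ × 10 m/s² × 3510 m = 3.601×10^7 Pa = 0.03601 GPa
sandstone: 2330 kg/m³ × 10 m/s² × 972 m = 2.265×10^7 Pa = 0.02265 GPa
siltstone: 2613 kg/m³ × 10 m/s² × 2950 m = 7.708×10^7 Pa = 0.07708 GPa
coal seam: 1300 kg/m³ × 10 m/s² × 110 m = 1.430×10^6 Pa = 1.430×10^-3 GPa
serpentinite: 2570 kg/m³ × 10 m/s² × 5780 m = 1.485×10^8 Pa = 0.1485 GPa
Total = 0.03601 + 0.02265 + 0.07708 + 1.430×10^-3 + 0.1485 = 0.28572 GPa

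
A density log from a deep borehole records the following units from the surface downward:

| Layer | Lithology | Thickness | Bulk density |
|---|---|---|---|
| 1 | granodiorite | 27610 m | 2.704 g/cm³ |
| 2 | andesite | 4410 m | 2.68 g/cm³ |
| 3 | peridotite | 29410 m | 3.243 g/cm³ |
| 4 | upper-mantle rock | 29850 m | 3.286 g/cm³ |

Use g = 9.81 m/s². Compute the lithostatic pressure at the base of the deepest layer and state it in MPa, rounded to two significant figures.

2700 MPa

granodiorite: 2704 kg/m³ × 9.81 m/s² × 27610 m = 7.324×10^8 Pa = 732.4 MPa
andesite: 2680 kg/m³ × 9.81 m/s² × 4410 m = 1.159×10^8 Pa = 115.9 MPa
peridotite: 3243 kg/m³ × 9.81 m/s² × 29410 m = 9.356×10^8 Pa = 935.6 MPa
upper-mantle rock: 3286 kg/m³ × 9.81 m/s² × 29850 m = 9.622×10^8 Pa = 962.2 MPa
Total = 732.4 + 115.9 + 935.6 + 962.2 = 2746.2 MPa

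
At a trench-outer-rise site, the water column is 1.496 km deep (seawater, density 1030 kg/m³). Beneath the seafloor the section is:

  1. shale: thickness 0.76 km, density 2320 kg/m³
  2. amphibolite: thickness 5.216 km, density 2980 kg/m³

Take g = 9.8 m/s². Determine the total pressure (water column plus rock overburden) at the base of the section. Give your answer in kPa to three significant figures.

seawater: 1030 kg/m³ × 9.8 m/s² × 1496 m = 1.510×10^7 Pa = 15101 kPa
shale: 2320 kg/m³ × 9.8 m/s² × 760 m = 1.728×10^7 Pa = 17279 kPa
amphibolite: 2980 kg/m³ × 9.8 m/s² × 5216 m = 1.523×10^8 Pa = 1.523×10^5 kPa
Total = 15101 + 17279 + 1.523×10^5 = 1.8471×10^5 kPa

185000 kPa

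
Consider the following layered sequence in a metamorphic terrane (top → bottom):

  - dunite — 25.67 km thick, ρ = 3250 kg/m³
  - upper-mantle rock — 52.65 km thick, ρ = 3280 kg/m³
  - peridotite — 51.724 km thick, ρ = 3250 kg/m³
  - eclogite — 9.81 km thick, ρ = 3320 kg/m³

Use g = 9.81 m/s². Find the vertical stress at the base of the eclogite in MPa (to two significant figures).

4500 MPa

dunite: 3250 kg/m³ × 9.81 m/s² × 25670 m = 8.184×10^8 Pa = 818.4 MPa
upper-mantle rock: 3280 kg/m³ × 9.81 m/s² × 52650 m = 1.694×10^9 Pa = 1694 MPa
peridotite: 3250 kg/m³ × 9.81 m/s² × 51724 m = 1.649×10^9 Pa = 1649 MPa
eclogite: 3320 kg/m³ × 9.81 m/s² × 9810 m = 3.195×10^8 Pa = 319.5 MPa
Total = 818.4 + 1694 + 1649 + 319.5 = 4481.1 MPa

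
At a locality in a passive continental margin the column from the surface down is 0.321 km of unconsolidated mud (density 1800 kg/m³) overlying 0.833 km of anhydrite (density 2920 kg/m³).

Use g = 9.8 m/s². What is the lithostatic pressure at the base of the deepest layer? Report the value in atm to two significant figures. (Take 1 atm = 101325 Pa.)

unconsolidated mud: 1800 kg/m³ × 9.8 m/s² × 321 m = 5.662×10^6 Pa = 55.88 atm
anhydrite: 2920 kg/m³ × 9.8 m/s² × 833 m = 2.384×10^7 Pa = 235.3 atm
Total = 55.88 + 235.3 = 291.14 atm

290 atm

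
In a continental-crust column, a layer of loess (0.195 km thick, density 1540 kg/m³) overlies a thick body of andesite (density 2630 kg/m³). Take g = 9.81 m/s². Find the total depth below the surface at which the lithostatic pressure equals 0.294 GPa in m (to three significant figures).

11500 m

Pressure at base of upper layers: 1540×9.81×195 = 2.946×10^6 Pa = 2.946×10^-3 GPa
Remaining pressure to be supplied by andesite: 2.940×10^8 − 2.946×10^6 = 2.911×10^8 Pa
Additional depth in andesite = 2.911×10^8 Pa / (2630 kg/m³ × 9.81 m/s²) = 11281 m
Total depth = 195 m + 11281 m = 11476 m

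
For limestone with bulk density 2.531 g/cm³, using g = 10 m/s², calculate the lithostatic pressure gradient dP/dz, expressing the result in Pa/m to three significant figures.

dP/dz = ρg = 2531 kg/m³ × 10 m/s² = 25310 Pa/m

25300 Pa/m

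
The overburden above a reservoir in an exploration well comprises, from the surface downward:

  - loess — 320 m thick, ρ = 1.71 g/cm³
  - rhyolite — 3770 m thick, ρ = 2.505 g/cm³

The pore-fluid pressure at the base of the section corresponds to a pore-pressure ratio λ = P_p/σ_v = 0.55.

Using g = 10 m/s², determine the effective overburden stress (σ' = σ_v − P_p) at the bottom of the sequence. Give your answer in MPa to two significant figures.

45 MPa

Overburden (lithostatic) stress σ_v:
loess: 1710 kg/m³ × 10 m/s² × 320 m = 5.472×10^6 Pa = 5.472 MPa
rhyolite: 2505 kg/m³ × 10 m/s² × 3770 m = 9.444×10^7 Pa = 94.44 MPa
Total = 5.472 + 94.44 = 99.910 MPa
Pore pressure P_p = λ·σ_v = 0.55 × 99.91 MPa = 54.95 MPa
Effective stress σ' = σ_v − P_p = 99.91 − 54.95 = 44.960 MPa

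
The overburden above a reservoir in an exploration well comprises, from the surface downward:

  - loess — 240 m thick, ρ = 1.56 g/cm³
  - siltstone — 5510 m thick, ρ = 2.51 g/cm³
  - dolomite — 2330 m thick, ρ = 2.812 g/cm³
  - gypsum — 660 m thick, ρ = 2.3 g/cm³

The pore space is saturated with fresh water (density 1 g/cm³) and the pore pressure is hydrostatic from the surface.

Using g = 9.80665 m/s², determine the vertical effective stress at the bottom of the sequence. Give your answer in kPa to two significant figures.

130000 kPa

Overburden (lithostatic) stress σ_v:
loess: 1560 kg/m³ × 9.80665 m/s² × 240 m = 3.672×10^6 Pa = 3.672 MPa
siltstone: 2510 kg/m³ × 9.80665 m/s² × 5510 m = 1.356×10^8 Pa = 135.6 MPa
dolomite: 2812 kg/m³ × 9.80665 m/s² × 2330 m = 6.425×10^7 Pa = 64.25 MPa
gypsum: 2300 kg/m³ × 9.80665 m/s² × 660 m = 1.489×10^7 Pa = 14.89 MPa
Total = 3.672 + 135.6 + 64.25 + 14.89 = 218.44 MPa
Pore pressure P_p = 1000 kg/m³ × 9.80665 m/s² × 8740 m = 8.571×10^7 Pa = 85.71 MPa
Effective stress σ' = σ_v − P_p = 218.4 − 85.71 = 132.73 MPa = 1.3273×10^5 kPa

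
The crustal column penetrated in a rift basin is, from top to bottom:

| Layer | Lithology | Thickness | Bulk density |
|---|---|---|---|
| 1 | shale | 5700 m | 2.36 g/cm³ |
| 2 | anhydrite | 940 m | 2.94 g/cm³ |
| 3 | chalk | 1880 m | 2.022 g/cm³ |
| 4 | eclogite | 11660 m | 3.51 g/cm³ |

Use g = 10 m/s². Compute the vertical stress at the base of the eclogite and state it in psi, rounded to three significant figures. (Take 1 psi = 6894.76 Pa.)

88400 psi

shale: 2360 kg/m³ × 10 m/s² × 5700 m = 1.345×10^8 Pa = 19510 psi
anhydrite: 2940 kg/m³ × 10 m/s² × 940 m = 2.764×10^7 Pa = 4008 psi
chalk: 2022 kg/m³ × 10 m/s² × 1880 m = 3.801×10^7 Pa = 5513 psi
eclogite: 3510 kg/m³ × 10 m/s² × 11660 m = 4.093×10^8 Pa = 59359 psi
Total = 19510 + 4008 + 5513 + 59359 = 88391 psi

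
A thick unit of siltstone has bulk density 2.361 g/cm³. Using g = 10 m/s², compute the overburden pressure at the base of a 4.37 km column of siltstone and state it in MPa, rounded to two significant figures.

siltstone: 2361 kg/m³ × 10 m/s² × 4370 m = 1.032×10^8 Pa = 103.2 MPa

100 MPa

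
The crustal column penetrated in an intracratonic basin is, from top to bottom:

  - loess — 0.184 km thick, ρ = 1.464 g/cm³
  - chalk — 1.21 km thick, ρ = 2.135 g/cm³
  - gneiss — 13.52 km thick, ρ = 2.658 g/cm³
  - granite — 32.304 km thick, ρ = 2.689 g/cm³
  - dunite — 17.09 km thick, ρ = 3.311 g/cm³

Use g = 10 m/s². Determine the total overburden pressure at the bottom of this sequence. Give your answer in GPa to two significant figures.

loess: 1464 kg/m³ × 10 m/s² × 184 m = 2.694×10^6 Pa = 2.694×10^-3 GPa
chalk: 2135 kg/m³ × 10 m/s² × 1210 m = 2.583×10^7 Pa = 0.02583 GPa
gneiss: 2658 kg/m³ × 10 m/s² × 13520 m = 3.594×10^8 Pa = 0.3594 GPa
granite: 2689 kg/m³ × 10 m/s² × 32304 m = 8.687×10^8 Pa = 0.8687 GPa
dunite: 3311 kg/m³ × 10 m/s² × 17090 m = 5.658×10^8 Pa = 0.5658 GPa
Total = 2.694×10^-3 + 0.02583 + 0.3594 + 0.8687 + 0.5658 = 1.8224 GPa

1.8 GPa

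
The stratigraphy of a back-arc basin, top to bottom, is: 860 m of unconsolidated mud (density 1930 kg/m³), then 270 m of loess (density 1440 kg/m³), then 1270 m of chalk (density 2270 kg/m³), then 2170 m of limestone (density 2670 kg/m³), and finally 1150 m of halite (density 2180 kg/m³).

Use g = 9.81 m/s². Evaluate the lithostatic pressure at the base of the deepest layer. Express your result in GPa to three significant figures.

0.130 GPa

unconsolidated mud: 1930 kg/m³ × 9.81 m/s² × 860 m = 1.628×10^7 Pa = 0.01628 GPa
loess: 1440 kg/m³ × 9.81 m/s² × 270 m = 3.814×10^6 Pa = 3.814×10^-3 GPa
chalk: 2270 kg/m³ × 9.81 m/s² × 1270 m = 2.828×10^7 Pa = 0.02828 GPa
limestone: 2670 kg/m³ × 9.81 m/s² × 2170 m = 5.684×10^7 Pa = 0.05684 GPa
halite: 2180 kg/m³ × 9.81 m/s² × 1150 m = 2.459×10^7 Pa = 0.02459 GPa
Total = 0.01628 + 3.814×10^-3 + 0.02828 + 0.05684 + 0.02459 = 0.12981 GPa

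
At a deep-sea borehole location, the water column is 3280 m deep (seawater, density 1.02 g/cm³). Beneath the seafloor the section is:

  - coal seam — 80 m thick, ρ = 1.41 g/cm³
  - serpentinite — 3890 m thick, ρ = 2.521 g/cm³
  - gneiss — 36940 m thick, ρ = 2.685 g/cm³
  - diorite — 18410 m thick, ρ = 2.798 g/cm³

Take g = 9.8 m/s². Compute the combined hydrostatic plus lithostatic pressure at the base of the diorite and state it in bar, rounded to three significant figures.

seawater: 1020 kg/m³ × 9.8 m/s² × 3280 m = 3.279×10^7 Pa = 327.9 bar
coal seam: 1410 kg/m³ × 9.8 m/s² × 80 m = 1.105×10^6 Pa = 11.05 bar
serpentinite: 2521 kg/m³ × 9.8 m/s² × 3890 m = 9.611×10^7 Pa = 961.1 bar
gneiss: 2685 kg/m³ × 9.8 m/s² × 36940 m = 9.720×10^8 Pa = 9720 bar
diorite: 2798 kg/m³ × 9.8 m/s² × 18410 m = 5.048×10^8 Pa = 5048 bar
Total = 327.9 + 11.05 + 961.1 + 9720 + 5048 = 16068 bar

16100 bar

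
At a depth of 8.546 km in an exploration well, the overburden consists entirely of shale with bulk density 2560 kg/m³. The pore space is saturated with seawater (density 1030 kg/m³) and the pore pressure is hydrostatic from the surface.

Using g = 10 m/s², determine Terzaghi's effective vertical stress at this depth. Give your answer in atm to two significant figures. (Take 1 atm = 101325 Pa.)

1300 atm

Overburden (lithostatic) stress σ_v:
shale: 2560 kg/m³ × 10 m/s² × 8546 m = 2.188×10^8 Pa = 218.8 MPa
Pore pressure P_p = 1030 kg/m³ × 10 m/s² × 8546 m = 8.802×10^7 Pa = 88.02 MPa
Effective stress σ' = σ_v − P_p = 218.8 − 88.02 = 130.75 MPa = 1290.4 atm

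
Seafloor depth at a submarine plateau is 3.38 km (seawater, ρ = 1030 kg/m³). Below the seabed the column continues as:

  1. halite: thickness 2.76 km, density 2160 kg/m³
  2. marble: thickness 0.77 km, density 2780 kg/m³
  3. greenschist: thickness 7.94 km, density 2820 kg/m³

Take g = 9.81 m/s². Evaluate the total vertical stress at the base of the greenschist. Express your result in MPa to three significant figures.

seawater: 1030 kg/m³ × 9.81 m/s² × 3380 m = 3.415×10^7 Pa = 34.15 MPa
halite: 2160 kg/m³ × 9.81 m/s² × 2760 m = 5.848×10^7 Pa = 58.48 MPa
marble: 2780 kg/m³ × 9.81 m/s² × 770 m = 2.100×10^7 Pa = 21.00 MPa
greenschist: 2820 kg/m³ × 9.81 m/s² × 7940 m = 2.197×10^8 Pa = 219.7 MPa
Total = 34.15 + 58.48 + 21.00 + 219.7 = 333.29 MPa

333 MPa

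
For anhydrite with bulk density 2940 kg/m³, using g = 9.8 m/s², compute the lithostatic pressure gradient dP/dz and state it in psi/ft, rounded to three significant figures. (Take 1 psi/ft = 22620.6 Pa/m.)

dP/dz = ρg = 2940 kg/m³ × 9.8 m/s² = 28812 Pa/m
= 28812 Pa/m × (1 psi/ft / 22621 Pa/m) = 1.2737 psi/ft

1.27 psi/ft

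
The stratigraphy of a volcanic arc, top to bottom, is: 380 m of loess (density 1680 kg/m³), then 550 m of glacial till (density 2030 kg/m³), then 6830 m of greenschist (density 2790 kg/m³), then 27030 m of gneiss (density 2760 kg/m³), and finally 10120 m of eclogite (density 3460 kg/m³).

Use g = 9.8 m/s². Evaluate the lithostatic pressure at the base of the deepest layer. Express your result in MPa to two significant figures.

loess: 1680 kg/m³ × 9.8 m/s² × 380 m = 6.256×10^6 Pa = 6.256 MPa
glacial till: 2030 kg/m³ × 9.8 m/s² × 550 m = 1.094×10^7 Pa = 10.94 MPa
greenschist: 2790 kg/m³ × 9.8 m/s² × 6830 m = 1.867×10^8 Pa = 186.7 MPa
gneiss: 2760 kg/m³ × 9.8 m/s² × 27030 m = 7.311×10^8 Pa = 731.1 MPa
eclogite: 3460 kg/m³ × 9.8 m/s² × 10120 m = 3.431×10^8 Pa = 343.1 MPa
Total = 6.256 + 10.94 + 186.7 + 731.1 + 343.1 = 1278.2 MPa

1300 MPa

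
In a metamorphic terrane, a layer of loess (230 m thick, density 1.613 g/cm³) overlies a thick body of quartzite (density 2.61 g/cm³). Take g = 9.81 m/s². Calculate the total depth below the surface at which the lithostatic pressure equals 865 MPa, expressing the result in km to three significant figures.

33.9 km

Pressure at base of upper layers: 1613×9.81×230 = 3.639×10^6 Pa = 3.639 MPa
Remaining pressure to be supplied by quartzite: 8.650×10^8 − 3.639×10^6 = 8.614×10^8 Pa
Additional depth in quartzite = 8.614×10^8 Pa / (2610 kg/m³ × 9.81 m/s²) = 33642 m
Total depth = 230 m + 33642 m = 33872 m
= 33.872 km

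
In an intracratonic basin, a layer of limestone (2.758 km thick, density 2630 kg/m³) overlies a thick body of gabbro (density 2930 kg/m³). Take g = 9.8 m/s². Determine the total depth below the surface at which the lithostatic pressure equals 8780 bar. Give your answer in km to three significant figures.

Pressure at base of upper layers: 2630×9.8×2758 = 7.108×10^7 Pa = 710.8 bar
Remaining pressure to be supplied by gabbro: 8.780×10^8 − 7.108×10^7 = 8.069×10^8 Pa
Additional depth in gabbro = 8.069×10^8 Pa / (2930 kg/m³ × 9.8 m/s²) = 28102 m
Total depth = 2758 m + 28102 m = 30860 m
= 30.860 km

30.9 km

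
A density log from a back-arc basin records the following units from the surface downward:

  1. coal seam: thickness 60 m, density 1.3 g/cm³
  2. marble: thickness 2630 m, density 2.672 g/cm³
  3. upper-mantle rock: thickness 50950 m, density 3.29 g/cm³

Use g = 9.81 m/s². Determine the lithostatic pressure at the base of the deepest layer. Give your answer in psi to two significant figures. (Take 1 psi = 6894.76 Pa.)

coal seam: 1300 kg/m³ × 9.81 m/s² × 60 m = 7.652×10^5 Pa = 111.0 psi
marble: 2672 kg/m³ × 9.81 m/s² × 2630 m = 6.894×10^7 Pa = 9999 psi
upper-mantle rock: 3290 kg/m³ × 9.81 m/s² × 50950 m = 1.644×10^9 Pa = 2.385×10^5 psi
Total = 111.0 + 9999 + 2.385×10^5 = 2.4861×10^5 psi

250000 psi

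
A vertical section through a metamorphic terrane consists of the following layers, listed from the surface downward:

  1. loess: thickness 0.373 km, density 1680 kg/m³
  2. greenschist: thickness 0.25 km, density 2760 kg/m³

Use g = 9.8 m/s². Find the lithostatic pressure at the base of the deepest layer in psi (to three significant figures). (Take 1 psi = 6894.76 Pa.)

1870 psi

loess: 1680 kg/m³ × 9.8 m/s² × 373 m = 6.141×10^6 Pa = 890.7 psi
greenschist: 2760 kg/m³ × 9.8 m/s² × 250 m = 6.762×10^6 Pa = 980.7 psi
Total = 890.7 + 980.7 = 1871.4 psi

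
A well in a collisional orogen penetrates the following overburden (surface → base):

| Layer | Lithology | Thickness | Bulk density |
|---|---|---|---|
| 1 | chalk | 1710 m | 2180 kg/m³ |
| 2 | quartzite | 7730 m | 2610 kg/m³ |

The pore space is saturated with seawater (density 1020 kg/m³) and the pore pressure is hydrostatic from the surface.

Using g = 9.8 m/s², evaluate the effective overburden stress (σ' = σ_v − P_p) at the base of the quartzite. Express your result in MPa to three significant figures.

Overburden (lithostatic) stress σ_v:
chalk: 2180 kg/m³ × 9.8 m/s² × 1710 m = 3.653×10^7 Pa = 36.53 MPa
quartzite: 2610 kg/m³ × 9.8 m/s² × 7730 m = 1.977×10^8 Pa = 197.7 MPa
Total = 36.53 + 197.7 = 234.25 MPa
Pore pressure P_p = 1020 kg/m³ × 9.8 m/s² × 9440 m = 9.436×10^7 Pa = 94.36 MPa
Effective stress σ' = σ_v − P_p = 234.3 − 94.36 = 139.89 MPa

140 MPa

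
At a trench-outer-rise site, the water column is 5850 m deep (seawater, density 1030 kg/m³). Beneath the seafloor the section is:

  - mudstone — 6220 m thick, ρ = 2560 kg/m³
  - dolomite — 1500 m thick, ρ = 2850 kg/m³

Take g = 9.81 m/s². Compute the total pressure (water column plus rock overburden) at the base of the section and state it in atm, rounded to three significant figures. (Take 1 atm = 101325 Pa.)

seawater: 1030 kg/m³ × 9.81 m/s² × 5850 m = 5.911×10^7 Pa = 583.4 atm
mudstone: 2560 kg/m³ × 9.81 m/s² × 6220 m = 1.562×10^8 Pa = 1542 atm
dolomite: 2850 kg/m³ × 9.81 m/s² × 1500 m = 4.194×10^7 Pa = 413.9 atm
Total = 583.4 + 1542 + 413.9 = 2538.9 atm

2540 atm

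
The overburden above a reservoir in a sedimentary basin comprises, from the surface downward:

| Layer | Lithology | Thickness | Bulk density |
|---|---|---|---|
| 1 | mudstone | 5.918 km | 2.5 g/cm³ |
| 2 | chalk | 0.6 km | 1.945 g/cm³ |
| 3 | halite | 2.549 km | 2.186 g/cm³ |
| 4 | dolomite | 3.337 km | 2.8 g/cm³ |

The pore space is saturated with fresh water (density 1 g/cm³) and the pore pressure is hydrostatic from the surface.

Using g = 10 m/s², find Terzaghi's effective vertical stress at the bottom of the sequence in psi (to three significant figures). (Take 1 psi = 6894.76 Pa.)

26800 psi

Overburden (lithostatic) stress σ_v:
mudstone: 2500 kg/m³ × 10 m/s² × 5918 m = 1.480×10^8 Pa = 147.9 MPa
chalk: 1945 kg/m³ × 10 m/s² × 600 m = 1.167×10^7 Pa = 11.67 MPa
halite: 2186 kg/m³ × 10 m/s² × 2549 m = 5.572×10^7 Pa = 55.72 MPa
dolomite: 2800 kg/m³ × 10 m/s² × 3337 m = 9.344×10^7 Pa = 93.44 MPa
Total = 147.9 + 11.67 + 55.72 + 93.44 = 308.78 MPa
Pore pressure P_p = 1000 kg/m³ × 10 m/s² × 12404 m = 1.240×10^8 Pa = 124.0 MPa
Effective stress σ' = σ_v − P_p = 308.8 − 124.0 = 184.74 MPa = 26794 psi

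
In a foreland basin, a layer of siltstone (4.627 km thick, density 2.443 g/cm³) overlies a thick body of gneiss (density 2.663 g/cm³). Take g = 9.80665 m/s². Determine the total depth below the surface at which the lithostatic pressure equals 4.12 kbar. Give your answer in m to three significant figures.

Pressure at base of upper layers: 2443×9.80665×4627 = 1.109×10^8 Pa = 1.109 kbar
Remaining pressure to be supplied by gneiss: 4.120×10^8 − 1.109×10^8 = 3.011×10^8 Pa
Additional depth in gneiss = 3.011×10^8 Pa / (2663 kg/m³ × 9.80665 m/s²) = 11532 m
Total depth = 4627 m + 11532 m = 16159 m

16200 m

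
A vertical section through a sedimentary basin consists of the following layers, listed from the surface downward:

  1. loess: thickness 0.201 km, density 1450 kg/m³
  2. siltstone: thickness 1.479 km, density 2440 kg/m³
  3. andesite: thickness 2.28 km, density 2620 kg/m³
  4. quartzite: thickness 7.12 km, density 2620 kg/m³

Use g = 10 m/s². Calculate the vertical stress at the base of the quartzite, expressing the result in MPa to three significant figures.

285 MPa

loess: 1450 kg/m³ × 10 m/s² × 201 m = 2.914×10^6 Pa = 2.914 MPa
siltstone: 2440 kg/m³ × 10 m/s² × 1479 m = 3.609×10^7 Pa = 36.09 MPa
andesite: 2620 kg/m³ × 10 m/s² × 2280 m = 5.974×10^7 Pa = 59.74 MPa
quartzite: 2620 kg/m³ × 10 m/s² × 7120 m = 1.865×10^8 Pa = 186.5 MPa
Total = 2.914 + 36.09 + 59.74 + 186.5 = 285.28 MPa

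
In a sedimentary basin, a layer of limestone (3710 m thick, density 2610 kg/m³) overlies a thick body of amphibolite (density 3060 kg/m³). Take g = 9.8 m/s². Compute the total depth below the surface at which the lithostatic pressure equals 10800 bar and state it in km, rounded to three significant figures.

Pressure at base of upper layers: 2610×9.8×3710 = 9.489×10^7 Pa = 948.9 bar
Remaining pressure to be supplied by amphibolite: 1.080×10^9 − 9.489×10^7 = 9.851×10^8 Pa
Additional depth in amphibolite = 9.851×10^8 Pa / (3060 kg/m³ × 9.8 m/s²) = 32850 m
Total depth = 3710 m + 32850 m = 36560 m
= 36.560 km

36.6 km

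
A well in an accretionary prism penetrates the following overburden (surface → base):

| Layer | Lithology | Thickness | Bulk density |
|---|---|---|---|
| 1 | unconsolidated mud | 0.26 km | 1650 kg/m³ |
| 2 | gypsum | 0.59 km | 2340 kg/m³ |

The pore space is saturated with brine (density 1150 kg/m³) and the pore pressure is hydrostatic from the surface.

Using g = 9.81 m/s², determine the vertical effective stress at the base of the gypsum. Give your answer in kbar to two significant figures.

Overburden (lithostatic) stress σ_v:
unconsolidated mud: 1650 kg/m³ × 9.81 m/s² × 260 m = 4.208×10^6 Pa = 4.208 MPa
gypsum: 2340 kg/m³ × 9.81 m/s² × 590 m = 1.354×10^7 Pa = 13.54 MPa
Total = 4.208 + 13.54 = 17.752 MPa
Pore pressure P_p = 1150 kg/m³ × 9.81 m/s² × 850 m = 9.589×10^6 Pa = 9.589 MPa
Effective stress σ' = σ_v − P_p = 17.75 − 9.589 = 8.1629 MPa = 0.081629 kbar

0.082 kbar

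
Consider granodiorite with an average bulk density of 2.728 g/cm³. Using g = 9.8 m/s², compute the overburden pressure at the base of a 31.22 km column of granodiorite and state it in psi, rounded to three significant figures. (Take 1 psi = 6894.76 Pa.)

121000 psi

granodiorite: 2728 kg/m³ × 9.8 m/s² × 31220 m = 8.346×10^8 Pa = 1.211×10^5 psi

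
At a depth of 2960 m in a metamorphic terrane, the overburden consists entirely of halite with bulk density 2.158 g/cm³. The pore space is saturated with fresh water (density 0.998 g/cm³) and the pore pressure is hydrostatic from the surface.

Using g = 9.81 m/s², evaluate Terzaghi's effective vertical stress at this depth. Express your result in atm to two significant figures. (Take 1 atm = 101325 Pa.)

Overburden (lithostatic) stress σ_v:
halite: 2158 kg/m³ × 9.81 m/s² × 2960 m = 6.266×10^7 Pa = 62.66 MPa
Pore pressure P_p = 998 kg/m³ × 9.81 m/s² × 2960 m = 2.898×10^7 Pa = 28.98 MPa
Effective stress σ' = σ_v − P_p = 62.66 − 28.98 = 33.684 MPa = 332.43 atm

330 atm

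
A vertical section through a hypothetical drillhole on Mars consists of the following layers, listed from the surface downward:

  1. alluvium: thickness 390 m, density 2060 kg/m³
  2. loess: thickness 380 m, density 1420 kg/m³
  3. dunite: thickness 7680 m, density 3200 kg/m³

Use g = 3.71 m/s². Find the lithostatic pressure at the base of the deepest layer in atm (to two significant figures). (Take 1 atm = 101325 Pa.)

950 atm

alluvium: 2060 kg/m³ × 3.71 m/s² × 390 m = 2.981×10^6 Pa = 29.42 atm
loess: 1420 kg/m³ × 3.71 m/s² × 380 m = 2.002×10^6 Pa = 19.76 atm
dunite: 3200 kg/m³ × 3.71 m/s² × 7680 m = 9.118×10^7 Pa = 899.8 atm
Total = 29.42 + 19.76 + 899.8 = 949.02 atm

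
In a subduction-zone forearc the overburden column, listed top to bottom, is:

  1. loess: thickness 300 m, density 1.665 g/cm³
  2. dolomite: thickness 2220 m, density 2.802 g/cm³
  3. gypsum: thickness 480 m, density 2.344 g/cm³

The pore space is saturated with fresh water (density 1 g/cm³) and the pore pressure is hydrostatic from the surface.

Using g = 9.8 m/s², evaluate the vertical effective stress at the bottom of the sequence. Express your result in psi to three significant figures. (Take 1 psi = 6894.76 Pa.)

Overburden (lithostatic) stress σ_v:
loess: 1665 kg/m³ × 9.8 m/s² × 300 m = 4.895×10^6 Pa = 4.895 MPa
dolomite: 2802 kg/m³ × 9.8 m/s² × 2220 m = 6.096×10^7 Pa = 60.96 MPa
gypsum: 2344 kg/m³ × 9.8 m/s² × 480 m = 1.103×10^7 Pa = 11.03 MPa
Total = 4.895 + 60.96 + 11.03 = 76.882 MPa
Pore pressure P_p = 1000 kg/m³ × 9.8 m/s² × 3000 m = 2.940×10^7 Pa = 29.40 MPa
Effective stress σ' = σ_v − P_p = 76.88 − 29.40 = 47.482 MPa = 6886.6 psi

6890 psi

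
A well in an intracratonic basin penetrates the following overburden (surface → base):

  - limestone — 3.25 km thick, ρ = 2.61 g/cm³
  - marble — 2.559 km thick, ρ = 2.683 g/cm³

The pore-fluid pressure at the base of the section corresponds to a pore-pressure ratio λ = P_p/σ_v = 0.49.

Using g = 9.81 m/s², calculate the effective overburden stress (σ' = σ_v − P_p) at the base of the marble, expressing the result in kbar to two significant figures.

0.77 kbar

Overburden (lithostatic) stress σ_v:
limestone: 2610 kg/m³ × 9.81 m/s² × 3250 m = 8.321×10^7 Pa = 83.21 MPa
marble: 2683 kg/m³ × 9.81 m/s² × 2559 m = 6.735×10^7 Pa = 67.35 MPa
Total = 83.21 + 67.35 = 150.57 MPa
Pore pressure P_p = λ·σ_v = 0.49 × 150.6 MPa = 73.78 MPa
Effective stress σ' = σ_v − P_p = 150.6 − 73.78 = 76.789 MPa = 0.76789 kbar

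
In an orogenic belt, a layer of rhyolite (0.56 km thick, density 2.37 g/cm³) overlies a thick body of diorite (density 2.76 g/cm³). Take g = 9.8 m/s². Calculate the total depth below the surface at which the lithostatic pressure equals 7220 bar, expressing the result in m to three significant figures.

Pressure at base of upper layers: 2370×9.8×560 = 1.301×10^7 Pa = 130.1 bar
Remaining pressure to be supplied by diorite: 7.220×10^8 − 1.301×10^7 = 7.090×10^8 Pa
Additional depth in diorite = 7.090×10^8 Pa / (2760 kg/m³ × 9.8 m/s²) = 26212 m
Total depth = 560 m + 26212 m = 26772 m

26800 m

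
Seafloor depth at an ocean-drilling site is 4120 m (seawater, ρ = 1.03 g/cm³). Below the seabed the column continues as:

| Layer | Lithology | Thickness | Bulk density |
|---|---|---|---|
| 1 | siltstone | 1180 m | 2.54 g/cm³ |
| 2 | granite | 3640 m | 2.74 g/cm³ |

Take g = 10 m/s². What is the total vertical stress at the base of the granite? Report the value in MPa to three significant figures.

seawater: 1030 kg/m³ × 10 m/s² × 4120 m = 4.244×10^7 Pa = 42.44 MPa
siltstone: 2540 kg/m³ × 10 m/s² × 1180 m = 2.997×10^7 Pa = 29.97 MPa
granite: 2740 kg/m³ × 10 m/s² × 3640 m = 9.974×10^7 Pa = 99.74 MPa
Total = 42.44 + 29.97 + 99.74 = 172.14 MPa

172 MPa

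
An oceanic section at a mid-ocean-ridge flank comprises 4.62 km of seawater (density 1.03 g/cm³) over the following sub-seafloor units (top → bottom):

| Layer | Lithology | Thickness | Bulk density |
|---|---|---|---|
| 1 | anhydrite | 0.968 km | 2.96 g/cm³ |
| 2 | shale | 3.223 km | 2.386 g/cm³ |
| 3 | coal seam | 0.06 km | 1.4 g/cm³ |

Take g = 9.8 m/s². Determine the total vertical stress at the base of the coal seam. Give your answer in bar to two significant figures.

seawater: 1030 kg/m³ × 9.8 m/s² × 4620 m = 4.663×10^7 Pa = 466.3 bar
anhydrite: 2960 kg/m³ × 9.8 m/s² × 968 m = 2.808×10^7 Pa = 280.8 bar
shale: 2386 kg/m³ × 9.8 m/s² × 3223 m = 7.536×10^7 Pa = 753.6 bar
coal seam: 1400 kg/m³ × 9.8 m/s² × 60 m = 8.232×10^5 Pa = 8.232 bar
Total = 466.3 + 280.8 + 753.6 + 8.232 = 1509.0 bar

1500 bar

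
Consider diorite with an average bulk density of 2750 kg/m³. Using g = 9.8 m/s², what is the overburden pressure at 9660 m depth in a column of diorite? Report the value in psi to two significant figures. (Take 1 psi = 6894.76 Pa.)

diorite: 2750 kg/m³ × 9.8 m/s² × 9660 m = 2.603×10^8 Pa = 37759 psi

38000 psi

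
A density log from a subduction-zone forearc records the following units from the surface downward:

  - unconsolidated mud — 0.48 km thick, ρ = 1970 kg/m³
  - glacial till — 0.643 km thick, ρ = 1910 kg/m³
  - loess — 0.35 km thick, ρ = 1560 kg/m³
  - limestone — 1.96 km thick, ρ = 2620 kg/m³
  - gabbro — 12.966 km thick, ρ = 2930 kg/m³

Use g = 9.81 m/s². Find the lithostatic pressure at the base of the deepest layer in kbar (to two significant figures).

unconsolidated mud: 1970 kg/m³ × 9.81 m/s² × 480 m = 9.276×10^6 Pa = 0.09276 kbar
glacial till: 1910 kg/m³ × 9.81 m/s² × 643 m = 1.205×10^7 Pa = 0.1205 kbar
loess: 1560 kg/m³ × 9.81 m/s² × 350 m = 5.356×10^6 Pa = 0.05356 kbar
limestone: 2620 kg/m³ × 9.81 m/s² × 1960 m = 5.038×10^7 Pa = 0.5038 kbar
gabbro: 2930 kg/m³ × 9.81 m/s² × 12966 m = 3.727×10^8 Pa = 3.727 kbar
Total = 0.09276 + 0.1205 + 0.05356 + 0.5038 + 3.727 = 4.4974 kbar

4.5 kbar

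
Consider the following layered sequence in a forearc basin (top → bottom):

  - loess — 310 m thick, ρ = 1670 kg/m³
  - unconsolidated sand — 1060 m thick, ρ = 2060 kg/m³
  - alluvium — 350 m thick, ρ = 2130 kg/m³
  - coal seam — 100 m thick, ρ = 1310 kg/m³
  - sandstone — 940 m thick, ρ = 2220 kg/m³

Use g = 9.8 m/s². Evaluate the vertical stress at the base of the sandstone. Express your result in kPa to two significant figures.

56000 kPa

loess: 1670 kg/m³ × 9.8 m/s² × 310 m = 5.073×10^6 Pa = 5073 kPa
unconsolidated sand: 2060 kg/m³ × 9.8 m/s² × 1060 m = 2.140×10^7 Pa = 21399 kPa
alluvium: 2130 kg/m³ × 9.8 m/s² × 350 m = 7.306×10^6 Pa = 7306 kPa
coal seam: 1310 kg/m³ × 9.8 m/s² × 100 m = 1.284×10^6 Pa = 1284 kPa
sandstone: 2220 kg/m³ × 9.8 m/s² × 940 m = 2.045×10^7 Pa = 20451 kPa
Total = 5073 + 21399 + 7306 + 1284 + 20451 = 55513 kPa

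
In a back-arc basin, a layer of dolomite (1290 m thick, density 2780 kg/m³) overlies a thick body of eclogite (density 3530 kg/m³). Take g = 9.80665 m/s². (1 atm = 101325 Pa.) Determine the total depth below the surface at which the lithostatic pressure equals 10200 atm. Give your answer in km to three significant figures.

Pressure at base of upper layers: 2780×9.80665×1290 = 3.517×10^7 Pa = 347.1 atm
Remaining pressure to be supplied by eclogite: 1.034×10^9 − 3.517×10^7 = 9.983×10^8 Pa
Additional depth in eclogite = 9.983×10^8 Pa / (3530 kg/m³ × 9.80665 m/s²) = 28839 m
Total depth = 1290 m + 28839 m = 30129 m
= 30.129 km

30.1 km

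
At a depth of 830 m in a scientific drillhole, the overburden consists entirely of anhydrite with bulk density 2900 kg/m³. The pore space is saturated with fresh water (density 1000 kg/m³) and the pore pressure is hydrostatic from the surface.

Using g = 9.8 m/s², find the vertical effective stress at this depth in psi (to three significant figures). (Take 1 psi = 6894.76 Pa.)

2240 psi

Overburden (lithostatic) stress σ_v:
anhydrite: 2900 kg/m³ × 9.8 m/s² × 830 m = 2.359×10^7 Pa = 23.59 MPa
Pore pressure P_p = 1000 kg/m³ × 9.8 m/s² × 830 m = 8.134×10^6 Pa = 8.134 MPa
Effective stress σ' = σ_v − P_p = 23.59 − 8.134 = 15.455 MPa = 2241.5 psi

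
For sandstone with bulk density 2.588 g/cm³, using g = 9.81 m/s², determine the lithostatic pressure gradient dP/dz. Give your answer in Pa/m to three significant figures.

dP/dz = ρg = 2588 kg/m³ × 9.81 m/s² = 25388 Pa/m

25400 Pa/m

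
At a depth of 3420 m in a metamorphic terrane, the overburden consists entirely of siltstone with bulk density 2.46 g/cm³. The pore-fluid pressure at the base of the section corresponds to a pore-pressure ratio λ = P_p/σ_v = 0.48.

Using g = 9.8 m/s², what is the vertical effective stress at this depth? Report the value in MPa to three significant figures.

42.9 MPa

Overburden (lithostatic) stress σ_v:
siltstone: 2460 kg/m³ × 9.8 m/s² × 3420 m = 8.245×10^7 Pa = 82.45 MPa
Pore pressure P_p = λ·σ_v = 0.48 × 82.45 MPa = 39.58 MPa
Effective stress σ' = σ_v − P_p = 82.45 − 39.58 = 42.874 MPa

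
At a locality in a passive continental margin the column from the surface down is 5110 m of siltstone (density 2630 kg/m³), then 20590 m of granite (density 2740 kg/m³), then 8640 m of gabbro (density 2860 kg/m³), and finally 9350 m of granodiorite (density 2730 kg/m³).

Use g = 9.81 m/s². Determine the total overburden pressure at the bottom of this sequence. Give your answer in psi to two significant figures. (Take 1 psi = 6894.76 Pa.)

170000 psi

siltstone: 2630 kg/m³ × 9.81 m/s² × 5110 m = 1.318×10^8 Pa = 19122 psi
granite: 2740 kg/m³ × 9.81 m/s² × 20590 m = 5.534×10^8 Pa = 80271 psi
gabbro: 2860 kg/m³ × 9.81 m/s² × 8640 m = 2.424×10^8 Pa = 35158 psi
granodiorite: 2730 kg/m³ × 9.81 m/s² × 9350 m = 2.504×10^8 Pa = 36318 psi
Total = 19122 + 80271 + 35158 + 36318 = 1.7087×10^5 psi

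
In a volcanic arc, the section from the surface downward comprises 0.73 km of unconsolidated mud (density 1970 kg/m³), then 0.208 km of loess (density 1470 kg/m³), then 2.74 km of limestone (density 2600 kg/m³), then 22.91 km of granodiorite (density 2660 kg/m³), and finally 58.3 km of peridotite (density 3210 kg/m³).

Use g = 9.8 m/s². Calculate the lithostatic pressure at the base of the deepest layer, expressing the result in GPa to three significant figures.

2.52 GPa

unconsolidated mud: 1970 kg/m³ × 9.8 m/s² × 730 m = 1.409×10^7 Pa = 0.01409 GPa
loess: 1470 kg/m³ × 9.8 m/s² × 208 m = 2.996×10^6 Pa = 2.996×10^-3 GPa
limestone: 2600 kg/m³ × 9.8 m/s² × 2740 m = 6.982×10^7 Pa = 0.06982 GPa
granodiorite: 2660 kg/m³ × 9.8 m/s² × 22910 m = 5.972×10^8 Pa = 0.5972 GPa
peridotite: 3210 kg/m³ × 9.8 m/s² × 58300 m = 1.834×10^9 Pa = 1.834 GPa
Total = 0.01409 + 2.996×10^-3 + 0.06982 + 0.5972 + 1.834 = 2.5181 GPa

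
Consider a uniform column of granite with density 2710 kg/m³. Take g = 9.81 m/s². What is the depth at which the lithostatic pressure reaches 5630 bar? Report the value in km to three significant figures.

h = P/(ρg) = 5630 bar / (2710 kg/m³ × 9.81 m/s²) = 5.630×10^8 Pa / 26585 Pa/m = 21177 m
= 21.177 km

21.2 km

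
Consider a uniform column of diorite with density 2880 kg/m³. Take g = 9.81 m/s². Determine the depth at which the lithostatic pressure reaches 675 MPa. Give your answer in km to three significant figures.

h = P/(ρg) = 675 MPa / (2880 kg/m³ × 9.81 m/s²) = 6.750×10^8 Pa / 28253 Pa/m = 23891 m
= 23.891 km

23.9 km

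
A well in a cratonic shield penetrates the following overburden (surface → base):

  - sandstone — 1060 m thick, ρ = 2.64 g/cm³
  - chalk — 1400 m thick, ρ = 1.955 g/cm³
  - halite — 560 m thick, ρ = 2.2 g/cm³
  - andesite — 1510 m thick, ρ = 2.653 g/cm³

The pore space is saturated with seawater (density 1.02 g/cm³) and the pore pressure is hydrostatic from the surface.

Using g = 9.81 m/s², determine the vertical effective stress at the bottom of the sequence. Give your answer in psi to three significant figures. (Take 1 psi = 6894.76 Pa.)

8750 psi

Overburden (lithostatic) stress σ_v:
sandstone: 2640 kg/m³ × 9.81 m/s² × 1060 m = 2.745×10^7 Pa = 27.45 MPa
chalk: 1955 kg/m³ × 9.81 m/s² × 1400 m = 2.685×10^7 Pa = 26.85 MPa
halite: 2200 kg/m³ × 9.81 m/s² × 560 m = 1.209×10^7 Pa = 12.09 MPa
andesite: 2653 kg/m³ × 9.81 m/s² × 1510 m = 3.930×10^7 Pa = 39.30 MPa
Total = 27.45 + 26.85 + 12.09 + 39.30 = 105.69 MPa
Pore pressure P_p = 1020 kg/m³ × 9.81 m/s² × 4530 m = 4.533×10^7 Pa = 45.33 MPa
Effective stress σ' = σ_v − P_p = 105.7 − 45.33 = 60.359 MPa = 8754.4 psi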